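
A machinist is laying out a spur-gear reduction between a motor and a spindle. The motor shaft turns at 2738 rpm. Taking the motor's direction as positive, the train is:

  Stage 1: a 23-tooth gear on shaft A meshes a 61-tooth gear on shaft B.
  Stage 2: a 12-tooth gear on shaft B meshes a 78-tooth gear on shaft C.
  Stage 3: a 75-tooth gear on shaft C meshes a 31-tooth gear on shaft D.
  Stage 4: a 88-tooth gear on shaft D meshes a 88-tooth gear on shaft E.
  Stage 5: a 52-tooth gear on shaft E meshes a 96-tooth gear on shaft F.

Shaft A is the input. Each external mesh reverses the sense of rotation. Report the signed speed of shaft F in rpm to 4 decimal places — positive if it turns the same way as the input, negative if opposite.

-208.1372 rpm (opposite to input, |ω| = 208.1372 rpm)

Stage 1 [23T→61T]: ω = 2738.0000×23/61 = 1032.3607 rpm, dir flips to −; running = −1032.3607
Stage 2 [12T→78T]: ω = 1032.3607×12/78 = 158.8247 rpm, dir flips to +; running = +158.8247
Stage 3 [75T→31T]: ω = 158.8247×75/31 = 384.2533 rpm, dir flips to −; running = −384.2533
Stage 4 [88T→88T]: ω = 384.2533×88/88 = 384.2533 rpm, dir flips to +; running = +384.2533
Stage 5 [52T→96T]: ω = 384.2533×52/96 = 208.1372 rpm, dir flips to −; running = −208.1372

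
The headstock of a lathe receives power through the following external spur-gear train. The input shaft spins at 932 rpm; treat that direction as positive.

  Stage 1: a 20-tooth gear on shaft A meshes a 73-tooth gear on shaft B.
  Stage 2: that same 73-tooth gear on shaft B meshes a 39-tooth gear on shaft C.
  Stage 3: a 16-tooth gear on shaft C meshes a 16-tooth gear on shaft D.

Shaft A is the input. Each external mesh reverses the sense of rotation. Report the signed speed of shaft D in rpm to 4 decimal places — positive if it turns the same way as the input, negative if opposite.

-477.9487 rpm (opposite to input, |ω| = 477.9487 rpm)

Stage 1 [20T→73T]: ω = 932.0000×20/73 = 255.3425 rpm, dir flips to −; running = −255.3425
Stage 2 [73T→39T]: ω = 255.3425×73/39 = 477.9487 rpm, dir flips to +; running = +477.9487
Stage 3 [16T→16T]: ω = 477.9487×16/16 = 477.9487 rpm, dir flips to −; running = −477.9487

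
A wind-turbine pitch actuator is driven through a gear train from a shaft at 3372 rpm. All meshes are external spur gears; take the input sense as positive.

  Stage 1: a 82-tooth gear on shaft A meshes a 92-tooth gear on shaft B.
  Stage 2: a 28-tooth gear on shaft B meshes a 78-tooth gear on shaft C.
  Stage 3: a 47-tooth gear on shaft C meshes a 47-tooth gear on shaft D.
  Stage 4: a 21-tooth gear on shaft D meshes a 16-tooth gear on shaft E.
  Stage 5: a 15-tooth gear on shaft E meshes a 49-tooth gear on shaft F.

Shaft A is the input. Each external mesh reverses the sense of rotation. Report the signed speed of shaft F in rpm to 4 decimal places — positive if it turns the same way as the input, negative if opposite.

-433.4824 rpm (opposite to input, |ω| = 433.4824 rpm)

Stage 1 [82T→92T]: ω = 3372.0000×82/92 = 3005.4783 rpm, dir flips to −; running = −3005.4783
Stage 2 [28T→78T]: ω = 3005.4783×28/78 = 1078.8896 rpm, dir flips to +; running = +1078.8896
Stage 3 [47T→47T]: ω = 1078.8896×47/47 = 1078.8896 rpm, dir flips to −; running = −1078.8896
Stage 4 [21T→16T]: ω = 1078.8896×21/16 = 1416.0426 rpm, dir flips to +; running = +1416.0426
Stage 5 [15T→49T]: ω = 1416.0426×15/49 = 433.4824 rpm, dir flips to −; running = −433.4824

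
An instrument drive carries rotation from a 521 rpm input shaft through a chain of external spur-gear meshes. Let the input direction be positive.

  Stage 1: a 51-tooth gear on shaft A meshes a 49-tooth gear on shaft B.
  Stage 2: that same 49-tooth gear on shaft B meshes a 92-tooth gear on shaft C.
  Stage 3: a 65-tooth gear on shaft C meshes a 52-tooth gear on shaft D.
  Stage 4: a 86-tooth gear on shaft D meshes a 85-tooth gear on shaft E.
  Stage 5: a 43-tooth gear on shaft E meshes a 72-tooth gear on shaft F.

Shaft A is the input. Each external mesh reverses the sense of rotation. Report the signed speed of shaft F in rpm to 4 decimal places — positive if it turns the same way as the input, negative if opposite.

-218.1452 rpm (opposite to input, |ω| = 218.1452 rpm)

Stage 1 [51T→49T]: ω = 521.0000×51/49 = 542.2653 rpm, dir flips to −; running = −542.2653
Stage 2 [49T→92T]: ω = 542.2653×49/92 = 288.8152 rpm, dir flips to +; running = +288.8152
Stage 3 [65T→52T]: ω = 288.8152×65/52 = 361.0190 rpm, dir flips to −; running = −361.0190
Stage 4 [86T→85T]: ω = 361.0190×86/85 = 365.2663 rpm, dir flips to +; running = +365.2663
Stage 5 [43T→72T]: ω = 365.2663×43/72 = 218.1452 rpm, dir flips to −; running = −218.1452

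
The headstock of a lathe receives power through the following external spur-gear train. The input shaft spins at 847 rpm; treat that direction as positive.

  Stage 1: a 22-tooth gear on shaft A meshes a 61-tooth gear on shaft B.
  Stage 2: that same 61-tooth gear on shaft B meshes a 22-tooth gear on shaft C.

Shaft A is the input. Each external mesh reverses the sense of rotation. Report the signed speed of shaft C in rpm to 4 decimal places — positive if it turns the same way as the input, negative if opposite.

Stage 1 [22T→61T]: ω = 847.0000×22/61 = 305.4754 rpm, dir flips to −; running = −305.4754
Stage 2 [61T→22T]: ω = 305.4754×61/22 = 847.0000 rpm, dir flips to +; running = +847.0000

+847.0000 rpm (same as input, |ω| = 847.0000 rpm)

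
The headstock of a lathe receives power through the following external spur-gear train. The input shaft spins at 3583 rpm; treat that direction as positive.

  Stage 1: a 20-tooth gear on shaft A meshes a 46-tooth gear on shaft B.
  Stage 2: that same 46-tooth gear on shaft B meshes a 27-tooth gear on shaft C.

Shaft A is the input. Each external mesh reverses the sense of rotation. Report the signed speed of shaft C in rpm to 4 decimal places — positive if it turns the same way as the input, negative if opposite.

+2654.0741 rpm (same as input, |ω| = 2654.0741 rpm)

Stage 1 [20T→46T]: ω = 3583.0000×20/46 = 1557.8261 rpm, dir flips to −; running = −1557.8261
Stage 2 [46T→27T]: ω = 1557.8261×46/27 = 2654.0741 rpm, dir flips to +; running = +2654.0741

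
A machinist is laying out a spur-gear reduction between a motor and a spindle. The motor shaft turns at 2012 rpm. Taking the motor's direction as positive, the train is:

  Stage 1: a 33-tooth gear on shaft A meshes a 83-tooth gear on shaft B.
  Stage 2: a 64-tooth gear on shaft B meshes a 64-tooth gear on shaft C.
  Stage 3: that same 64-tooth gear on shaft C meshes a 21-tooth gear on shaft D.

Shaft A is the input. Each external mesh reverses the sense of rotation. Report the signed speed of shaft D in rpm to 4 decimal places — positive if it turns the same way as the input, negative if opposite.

-2437.9484 rpm (opposite to input, |ω| = 2437.9484 rpm)

Stage 1 [33T→83T]: ω = 2012.0000×33/83 = 799.9518 rpm, dir flips to −; running = −799.9518
Stage 2 [64T→64T]: ω = 799.9518×64/64 = 799.9518 rpm, dir flips to +; running = +799.9518
Stage 3 [64T→21T]: ω = 799.9518×64/21 = 2437.9484 rpm, dir flips to −; running = −2437.9484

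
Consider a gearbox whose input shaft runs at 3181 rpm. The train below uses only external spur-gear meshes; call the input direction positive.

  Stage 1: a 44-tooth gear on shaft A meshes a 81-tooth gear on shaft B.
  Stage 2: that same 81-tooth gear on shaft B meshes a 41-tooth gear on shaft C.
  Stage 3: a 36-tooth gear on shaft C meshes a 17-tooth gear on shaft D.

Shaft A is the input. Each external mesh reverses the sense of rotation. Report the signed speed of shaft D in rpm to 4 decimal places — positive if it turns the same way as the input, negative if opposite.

Stage 1 [44T→81T]: ω = 3181.0000×44/81 = 1727.9506 rpm, dir flips to −; running = −1727.9506
Stage 2 [81T→41T]: ω = 1727.9506×81/41 = 3413.7561 rpm, dir flips to +; running = +3413.7561
Stage 3 [36T→17T]: ω = 3413.7561×36/17 = 7229.1306 rpm, dir flips to −; running = −7229.1306

-7229.1306 rpm (opposite to input, |ω| = 7229.1306 rpm)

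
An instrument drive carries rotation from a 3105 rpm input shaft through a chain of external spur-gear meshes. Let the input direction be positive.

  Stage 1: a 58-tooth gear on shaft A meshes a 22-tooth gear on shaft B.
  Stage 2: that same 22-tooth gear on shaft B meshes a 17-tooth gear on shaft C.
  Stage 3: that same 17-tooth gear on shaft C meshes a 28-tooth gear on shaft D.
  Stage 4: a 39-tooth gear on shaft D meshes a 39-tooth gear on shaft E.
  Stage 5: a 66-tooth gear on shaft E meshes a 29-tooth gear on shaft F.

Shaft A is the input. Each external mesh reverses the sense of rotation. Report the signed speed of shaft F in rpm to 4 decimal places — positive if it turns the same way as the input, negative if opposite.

-14637.8571 rpm (opposite to input, |ω| = 14637.8571 rpm)

Stage 1 [58T→22T]: ω = 3105.0000×58/22 = 8185.9091 rpm, dir flips to −; running = −8185.9091
Stage 2 [22T→17T]: ω = 8185.9091×22/17 = 10593.5294 rpm, dir flips to +; running = +10593.5294
Stage 3 [17T→28T]: ω = 10593.5294×17/28 = 6431.7857 rpm, dir flips to −; running = −6431.7857
Stage 4 [39T→39T]: ω = 6431.7857×39/39 = 6431.7857 rpm, dir flips to +; running = +6431.7857
Stage 5 [66T→29T]: ω = 6431.7857×66/29 = 14637.8571 rpm, dir flips to −; running = −14637.8571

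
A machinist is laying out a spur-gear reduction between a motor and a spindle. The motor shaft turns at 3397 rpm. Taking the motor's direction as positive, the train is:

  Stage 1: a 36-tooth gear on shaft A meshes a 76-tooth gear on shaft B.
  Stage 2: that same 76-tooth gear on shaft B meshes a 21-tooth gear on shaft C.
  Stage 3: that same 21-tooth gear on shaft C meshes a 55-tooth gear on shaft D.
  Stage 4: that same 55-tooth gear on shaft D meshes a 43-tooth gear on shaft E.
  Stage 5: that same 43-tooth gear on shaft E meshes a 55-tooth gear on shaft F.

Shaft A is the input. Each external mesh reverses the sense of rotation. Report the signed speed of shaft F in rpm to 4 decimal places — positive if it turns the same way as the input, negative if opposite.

-2223.4909 rpm (opposite to input, |ω| = 2223.4909 rpm)

Stage 1 [36T→76T]: ω = 3397.0000×36/76 = 1609.1053 rpm, dir flips to −; running = −1609.1053
Stage 2 [76T→21T]: ω = 1609.1053×76/21 = 5823.4286 rpm, dir flips to +; running = +5823.4286
Stage 3 [21T→55T]: ω = 5823.4286×21/55 = 2223.4909 rpm, dir flips to −; running = −2223.4909
Stage 4 [55T→43T]: ω = 2223.4909×55/43 = 2844.0000 rpm, dir flips to +; running = +2844.0000
Stage 5 [43T→55T]: ω = 2844.0000×43/55 = 2223.4909 rpm, dir flips to −; running = −2223.4909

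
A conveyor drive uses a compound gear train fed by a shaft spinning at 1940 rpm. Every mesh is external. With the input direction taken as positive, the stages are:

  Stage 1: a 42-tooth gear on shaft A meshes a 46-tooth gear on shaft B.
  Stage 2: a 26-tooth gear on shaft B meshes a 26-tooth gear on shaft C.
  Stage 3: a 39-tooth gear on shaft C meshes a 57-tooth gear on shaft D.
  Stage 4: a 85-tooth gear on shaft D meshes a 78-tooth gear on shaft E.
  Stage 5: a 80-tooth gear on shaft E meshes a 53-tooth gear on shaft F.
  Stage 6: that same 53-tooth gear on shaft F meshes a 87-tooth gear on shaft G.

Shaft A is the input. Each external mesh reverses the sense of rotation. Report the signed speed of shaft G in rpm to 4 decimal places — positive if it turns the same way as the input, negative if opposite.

+1214.4454 rpm (same as input, |ω| = 1214.4454 rpm)

Stage 1 [42T→46T]: ω = 1940.0000×42/46 = 1771.3043 rpm, dir flips to −; running = −1771.3043
Stage 2 [26T→26T]: ω = 1771.3043×26/26 = 1771.3043 rpm, dir flips to +; running = +1771.3043
Stage 3 [39T→57T]: ω = 1771.3043×39/57 = 1211.9451 rpm, dir flips to −; running = −1211.9451
Stage 4 [85T→78T]: ω = 1211.9451×85/78 = 1320.7094 rpm, dir flips to +; running = +1320.7094
Stage 5 [80T→53T]: ω = 1320.7094×80/53 = 1993.5236 rpm, dir flips to −; running = −1993.5236
Stage 6 [53T→87T]: ω = 1993.5236×53/87 = 1214.4454 rpm, dir flips to +; running = +1214.4454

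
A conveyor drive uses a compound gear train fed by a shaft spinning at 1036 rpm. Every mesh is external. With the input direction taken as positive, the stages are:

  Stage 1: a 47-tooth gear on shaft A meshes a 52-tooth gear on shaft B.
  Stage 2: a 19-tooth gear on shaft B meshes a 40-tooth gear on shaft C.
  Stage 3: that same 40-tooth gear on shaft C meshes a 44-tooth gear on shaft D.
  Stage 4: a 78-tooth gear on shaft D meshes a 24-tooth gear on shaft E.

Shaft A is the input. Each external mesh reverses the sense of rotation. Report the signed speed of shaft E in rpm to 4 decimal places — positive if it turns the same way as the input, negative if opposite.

+1314.1307 rpm (same as input, |ω| = 1314.1307 rpm)

Stage 1 [47T→52T]: ω = 1036.0000×47/52 = 936.3846 rpm, dir flips to −; running = −936.3846
Stage 2 [19T→40T]: ω = 936.3846×19/40 = 444.7827 rpm, dir flips to +; running = +444.7827
Stage 3 [40T→44T]: ω = 444.7827×40/44 = 404.3479 rpm, dir flips to −; running = −404.3479
Stage 4 [78T→24T]: ω = 404.3479×78/24 = 1314.1307 rpm, dir flips to +; running = +1314.1307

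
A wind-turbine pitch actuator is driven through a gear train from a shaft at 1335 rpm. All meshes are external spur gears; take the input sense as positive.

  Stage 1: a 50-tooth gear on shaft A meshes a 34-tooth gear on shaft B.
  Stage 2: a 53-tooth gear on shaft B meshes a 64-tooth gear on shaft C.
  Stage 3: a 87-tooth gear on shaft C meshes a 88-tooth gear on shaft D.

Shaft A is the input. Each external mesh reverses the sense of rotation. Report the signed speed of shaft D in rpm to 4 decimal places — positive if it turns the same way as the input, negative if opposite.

-1607.3292 rpm (opposite to input, |ω| = 1607.3292 rpm)

Stage 1 [50T→34T]: ω = 1335.0000×50/34 = 1963.2353 rpm, dir flips to −; running = −1963.2353
Stage 2 [53T→64T]: ω = 1963.2353×53/64 = 1625.8042 rpm, dir flips to +; running = +1625.8042
Stage 3 [87T→88T]: ω = 1625.8042×87/88 = 1607.3292 rpm, dir flips to −; running = −1607.3292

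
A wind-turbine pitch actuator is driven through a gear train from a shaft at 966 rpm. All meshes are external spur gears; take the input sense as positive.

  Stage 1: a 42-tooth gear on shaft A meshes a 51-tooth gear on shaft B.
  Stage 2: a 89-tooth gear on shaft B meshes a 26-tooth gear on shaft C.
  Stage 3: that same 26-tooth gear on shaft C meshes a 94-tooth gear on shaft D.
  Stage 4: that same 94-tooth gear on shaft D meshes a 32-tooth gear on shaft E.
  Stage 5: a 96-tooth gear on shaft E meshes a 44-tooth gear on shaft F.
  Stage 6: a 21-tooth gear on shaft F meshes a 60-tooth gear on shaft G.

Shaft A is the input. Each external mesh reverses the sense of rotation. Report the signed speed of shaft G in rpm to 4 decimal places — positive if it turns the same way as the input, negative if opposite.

+1689.5960 rpm (same as input, |ω| = 1689.5960 rpm)

Stage 1 [42T→51T]: ω = 966.0000×42/51 = 795.5294 rpm, dir flips to −; running = −795.5294
Stage 2 [89T→26T]: ω = 795.5294×89/26 = 2723.1584 rpm, dir flips to +; running = +2723.1584
Stage 3 [26T→94T]: ω = 2723.1584×26/94 = 753.2140 rpm, dir flips to −; running = −753.2140
Stage 4 [94T→32T]: ω = 753.2140×94/32 = 2212.5662 rpm, dir flips to +; running = +2212.5662
Stage 5 [96T→44T]: ω = 2212.5662×96/44 = 4827.4171 rpm, dir flips to −; running = −4827.4171
Stage 6 [21T→60T]: ω = 4827.4171×21/60 = 1689.5960 rpm, dir flips to +; running = +1689.5960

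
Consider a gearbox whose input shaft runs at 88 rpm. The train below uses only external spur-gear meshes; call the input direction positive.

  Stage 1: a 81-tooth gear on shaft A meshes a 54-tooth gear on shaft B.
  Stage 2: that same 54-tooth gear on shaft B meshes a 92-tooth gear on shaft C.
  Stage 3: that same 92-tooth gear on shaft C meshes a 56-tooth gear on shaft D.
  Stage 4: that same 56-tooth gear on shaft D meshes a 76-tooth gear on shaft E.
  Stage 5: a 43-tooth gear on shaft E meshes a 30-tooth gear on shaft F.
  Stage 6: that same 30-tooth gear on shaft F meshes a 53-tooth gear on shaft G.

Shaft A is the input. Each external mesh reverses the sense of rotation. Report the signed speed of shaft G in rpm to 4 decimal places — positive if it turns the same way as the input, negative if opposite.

Stage 1 [81T→54T]: ω = 88.0000×81/54 = 132.0000 rpm, dir flips to −; running = −132.0000
Stage 2 [54T→92T]: ω = 132.0000×54/92 = 77.4783 rpm, dir flips to +; running = +77.4783
Stage 3 [92T→56T]: ω = 77.4783×92/56 = 127.2857 rpm, dir flips to −; running = −127.2857
Stage 4 [56T→76T]: ω = 127.2857×56/76 = 93.7895 rpm, dir flips to +; running = +93.7895
Stage 5 [43T→30T]: ω = 93.7895×43/30 = 134.4316 rpm, dir flips to −; running = −134.4316
Stage 6 [30T→53T]: ω = 134.4316×30/53 = 76.0933 rpm, dir flips to +; running = +76.0933

+76.0933 rpm (same as input, |ω| = 76.0933 rpm)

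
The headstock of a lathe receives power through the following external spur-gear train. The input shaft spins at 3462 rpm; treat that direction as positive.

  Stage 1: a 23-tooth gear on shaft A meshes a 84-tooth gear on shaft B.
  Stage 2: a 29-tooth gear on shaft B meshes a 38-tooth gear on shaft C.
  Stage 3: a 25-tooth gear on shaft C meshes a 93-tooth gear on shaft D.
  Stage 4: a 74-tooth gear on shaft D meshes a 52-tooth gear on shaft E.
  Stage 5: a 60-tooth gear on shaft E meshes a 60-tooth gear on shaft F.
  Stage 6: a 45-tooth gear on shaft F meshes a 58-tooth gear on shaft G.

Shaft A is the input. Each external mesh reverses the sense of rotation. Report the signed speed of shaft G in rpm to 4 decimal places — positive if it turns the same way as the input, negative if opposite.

+214.7138 rpm (same as input, |ω| = 214.7138 rpm)

Stage 1 [23T→84T]: ω = 3462.0000×23/84 = 947.9286 rpm, dir flips to −; running = −947.9286
Stage 2 [29T→38T]: ω = 947.9286×29/38 = 723.4192 rpm, dir flips to +; running = +723.4192
Stage 3 [25T→93T]: ω = 723.4192×25/93 = 194.4675 rpm, dir flips to −; running = −194.4675
Stage 4 [74T→52T]: ω = 194.4675×74/52 = 276.7422 rpm, dir flips to +; running = +276.7422
Stage 5 [60T→60T]: ω = 276.7422×60/60 = 276.7422 rpm, dir flips to −; running = −276.7422
Stage 6 [45T→58T]: ω = 276.7422×45/58 = 214.7138 rpm, dir flips to +; running = +214.7138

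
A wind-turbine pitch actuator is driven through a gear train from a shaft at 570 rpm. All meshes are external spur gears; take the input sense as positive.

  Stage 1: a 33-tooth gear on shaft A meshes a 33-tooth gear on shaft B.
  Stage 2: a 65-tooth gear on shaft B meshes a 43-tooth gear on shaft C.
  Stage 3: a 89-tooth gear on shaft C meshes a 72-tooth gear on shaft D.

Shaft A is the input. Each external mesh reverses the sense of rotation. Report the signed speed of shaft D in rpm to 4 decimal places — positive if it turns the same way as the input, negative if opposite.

Stage 1 [33T→33T]: ω = 570.0000×33/33 = 570.0000 rpm, dir flips to −; running = −570.0000
Stage 2 [65T→43T]: ω = 570.0000×65/43 = 861.6279 rpm, dir flips to +; running = +861.6279
Stage 3 [89T→72T]: ω = 861.6279×89/72 = 1065.0678 rpm, dir flips to −; running = −1065.0678

-1065.0678 rpm (opposite to input, |ω| = 1065.0678 rpm)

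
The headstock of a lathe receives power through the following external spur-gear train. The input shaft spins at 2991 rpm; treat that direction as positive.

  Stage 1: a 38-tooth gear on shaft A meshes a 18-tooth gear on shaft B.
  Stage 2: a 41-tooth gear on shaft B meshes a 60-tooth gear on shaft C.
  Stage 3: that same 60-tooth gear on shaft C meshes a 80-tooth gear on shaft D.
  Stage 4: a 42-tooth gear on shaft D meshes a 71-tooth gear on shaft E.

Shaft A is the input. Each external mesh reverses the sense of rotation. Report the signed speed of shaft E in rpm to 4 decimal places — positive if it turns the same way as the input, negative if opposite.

Stage 1 [38T→18T]: ω = 2991.0000×38/18 = 6314.3333 rpm, dir flips to −; running = −6314.3333
Stage 2 [41T→60T]: ω = 6314.3333×41/60 = 4314.7944 rpm, dir flips to +; running = +4314.7944
Stage 3 [60T→80T]: ω = 4314.7944×60/80 = 3236.0958 rpm, dir flips to −; running = −3236.0958
Stage 4 [42T→71T]: ω = 3236.0958×42/71 = 1914.3102 rpm, dir flips to +; running = +1914.3102

+1914.3102 rpm (same as input, |ω| = 1914.3102 rpm)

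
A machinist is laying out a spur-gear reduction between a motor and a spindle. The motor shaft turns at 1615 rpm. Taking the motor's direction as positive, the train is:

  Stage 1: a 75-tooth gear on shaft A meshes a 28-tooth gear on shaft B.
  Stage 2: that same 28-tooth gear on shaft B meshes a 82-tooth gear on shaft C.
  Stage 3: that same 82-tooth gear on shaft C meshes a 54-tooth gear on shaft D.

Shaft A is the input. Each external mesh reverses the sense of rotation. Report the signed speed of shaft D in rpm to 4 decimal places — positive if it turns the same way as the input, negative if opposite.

Stage 1 [75T→28T]: ω = 1615.0000×75/28 = 4325.8929 rpm, dir flips to −; running = −4325.8929
Stage 2 [28T→82T]: ω = 4325.8929×28/82 = 1477.1341 rpm, dir flips to +; running = +1477.1341
Stage 3 [82T→54T]: ω = 1477.1341×82/54 = 2243.0556 rpm, dir flips to −; running = −2243.0556

-2243.0556 rpm (opposite to input, |ω| = 2243.0556 rpm)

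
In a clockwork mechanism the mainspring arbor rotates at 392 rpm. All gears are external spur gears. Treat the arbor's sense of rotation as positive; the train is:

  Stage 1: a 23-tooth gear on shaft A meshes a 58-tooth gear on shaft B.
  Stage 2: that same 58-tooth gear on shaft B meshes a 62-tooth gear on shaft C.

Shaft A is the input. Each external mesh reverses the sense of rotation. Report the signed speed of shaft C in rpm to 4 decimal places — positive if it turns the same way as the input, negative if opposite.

+145.4194 rpm (same as input, |ω| = 145.4194 rpm)

Stage 1 [23T→58T]: ω = 392.0000×23/58 = 155.4483 rpm, dir flips to −; running = −155.4483
Stage 2 [58T→62T]: ω = 155.4483×58/62 = 145.4194 rpm, dir flips to +; running = +145.4194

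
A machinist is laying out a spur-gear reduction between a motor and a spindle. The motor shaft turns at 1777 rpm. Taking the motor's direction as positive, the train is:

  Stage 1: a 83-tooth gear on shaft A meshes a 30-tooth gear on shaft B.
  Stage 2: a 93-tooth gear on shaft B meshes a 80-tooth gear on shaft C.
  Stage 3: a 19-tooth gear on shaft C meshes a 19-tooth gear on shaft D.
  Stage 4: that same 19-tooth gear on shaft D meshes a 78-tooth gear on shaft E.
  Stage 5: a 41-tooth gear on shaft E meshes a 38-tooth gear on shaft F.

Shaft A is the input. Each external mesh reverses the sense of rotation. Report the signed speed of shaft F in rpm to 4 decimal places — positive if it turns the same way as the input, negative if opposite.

-1502.0918 rpm (opposite to input, |ω| = 1502.0918 rpm)

Stage 1 [83T→30T]: ω = 1777.0000×83/30 = 4916.3667 rpm, dir flips to −; running = −4916.3667
Stage 2 [93T→80T]: ω = 4916.3667×93/80 = 5715.2763 rpm, dir flips to +; running = +5715.2763
Stage 3 [19T→19T]: ω = 5715.2763×19/19 = 5715.2763 rpm, dir flips to −; running = −5715.2763
Stage 4 [19T→78T]: ω = 5715.2763×19/78 = 1392.1827 rpm, dir flips to +; running = +1392.1827
Stage 5 [41T→38T]: ω = 1392.1827×41/38 = 1502.0918 rpm, dir flips to −; running = −1502.0918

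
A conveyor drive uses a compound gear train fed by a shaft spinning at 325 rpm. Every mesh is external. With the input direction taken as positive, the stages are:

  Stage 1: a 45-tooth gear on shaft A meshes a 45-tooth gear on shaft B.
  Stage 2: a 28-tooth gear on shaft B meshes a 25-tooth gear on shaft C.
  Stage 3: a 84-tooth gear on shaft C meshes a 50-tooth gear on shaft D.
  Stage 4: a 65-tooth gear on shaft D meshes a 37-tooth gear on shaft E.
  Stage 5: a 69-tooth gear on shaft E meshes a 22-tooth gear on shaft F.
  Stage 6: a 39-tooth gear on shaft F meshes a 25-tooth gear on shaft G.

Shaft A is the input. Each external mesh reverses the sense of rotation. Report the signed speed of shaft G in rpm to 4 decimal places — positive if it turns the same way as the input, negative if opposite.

+5256.2172 rpm (same as input, |ω| = 5256.2172 rpm)

Stage 1 [45T→45T]: ω = 325.0000×45/45 = 325.0000 rpm, dir flips to −; running = −325.0000
Stage 2 [28T→25T]: ω = 325.0000×28/25 = 364.0000 rpm, dir flips to +; running = +364.0000
Stage 3 [84T→50T]: ω = 364.0000×84/50 = 611.5200 rpm, dir flips to −; running = −611.5200
Stage 4 [65T→37T]: ω = 611.5200×65/37 = 1074.2919 rpm, dir flips to +; running = +1074.2919
Stage 5 [69T→22T]: ω = 1074.2919×69/22 = 3369.3700 rpm, dir flips to −; running = −3369.3700
Stage 6 [39T→25T]: ω = 3369.3700×39/25 = 5256.2172 rpm, dir flips to +; running = +5256.2172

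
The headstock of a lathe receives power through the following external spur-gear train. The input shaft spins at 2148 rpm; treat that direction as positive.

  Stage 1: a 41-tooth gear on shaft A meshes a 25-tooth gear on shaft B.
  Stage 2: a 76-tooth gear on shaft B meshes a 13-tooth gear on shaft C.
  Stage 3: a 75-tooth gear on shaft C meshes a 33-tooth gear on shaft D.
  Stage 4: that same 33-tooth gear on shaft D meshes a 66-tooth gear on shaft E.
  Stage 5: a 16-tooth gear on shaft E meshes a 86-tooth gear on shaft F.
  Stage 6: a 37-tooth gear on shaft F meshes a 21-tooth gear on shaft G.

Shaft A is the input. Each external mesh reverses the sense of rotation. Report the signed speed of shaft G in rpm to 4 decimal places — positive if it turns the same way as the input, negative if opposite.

+7671.3121 rpm (same as input, |ω| = 7671.3121 rpm)

Stage 1 [41T→25T]: ω = 2148.0000×41/25 = 3522.7200 rpm, dir flips to −; running = −3522.7200
Stage 2 [76T→13T]: ω = 3522.7200×76/13 = 20594.3631 rpm, dir flips to +; running = +20594.3631
Stage 3 [75T→33T]: ω = 20594.3631×75/33 = 46805.3706 rpm, dir flips to −; running = −46805.3706
Stage 4 [33T→66T]: ω = 46805.3706×33/66 = 23402.6853 rpm, dir flips to +; running = +23402.6853
Stage 5 [16T→86T]: ω = 23402.6853×16/86 = 4353.9880 rpm, dir flips to −; running = −4353.9880
Stage 6 [37T→21T]: ω = 4353.9880×37/21 = 7671.3121 rpm, dir flips to +; running = +7671.3121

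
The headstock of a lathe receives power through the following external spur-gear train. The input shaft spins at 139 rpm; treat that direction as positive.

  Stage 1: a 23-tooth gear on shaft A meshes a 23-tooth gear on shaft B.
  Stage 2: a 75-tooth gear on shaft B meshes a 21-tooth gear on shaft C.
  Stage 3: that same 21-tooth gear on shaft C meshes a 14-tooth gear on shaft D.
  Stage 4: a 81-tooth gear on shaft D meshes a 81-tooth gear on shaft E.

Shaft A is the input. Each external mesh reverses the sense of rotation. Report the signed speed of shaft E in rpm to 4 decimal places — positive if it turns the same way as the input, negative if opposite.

Stage 1 [23T→23T]: ω = 139.0000×23/23 = 139.0000 rpm, dir flips to −; running = −139.0000
Stage 2 [75T→21T]: ω = 139.0000×75/21 = 496.4286 rpm, dir flips to +; running = +496.4286
Stage 3 [21T→14T]: ω = 496.4286×21/14 = 744.6429 rpm, dir flips to −; running = −744.6429
Stage 4 [81T→81T]: ω = 744.6429×81/81 = 744.6429 rpm, dir flips to +; running = +744.6429

+744.6429 rpm (same as input, |ω| = 744.6429 rpm)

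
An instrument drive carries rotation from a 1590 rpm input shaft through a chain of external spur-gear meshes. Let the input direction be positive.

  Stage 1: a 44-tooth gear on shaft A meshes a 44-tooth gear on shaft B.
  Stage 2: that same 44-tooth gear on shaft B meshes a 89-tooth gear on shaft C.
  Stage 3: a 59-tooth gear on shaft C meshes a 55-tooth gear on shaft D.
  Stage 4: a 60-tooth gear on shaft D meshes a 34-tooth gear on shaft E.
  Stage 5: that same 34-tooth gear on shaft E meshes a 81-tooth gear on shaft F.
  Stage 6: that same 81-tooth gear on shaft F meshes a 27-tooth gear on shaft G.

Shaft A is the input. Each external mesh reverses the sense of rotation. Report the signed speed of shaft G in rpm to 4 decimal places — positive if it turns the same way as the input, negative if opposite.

+1873.8577 rpm (same as input, |ω| = 1873.8577 rpm)

Stage 1 [44T→44T]: ω = 1590.0000×44/44 = 1590.0000 rpm, dir flips to −; running = −1590.0000
Stage 2 [44T→89T]: ω = 1590.0000×44/89 = 786.0674 rpm, dir flips to +; running = +786.0674
Stage 3 [59T→55T]: ω = 786.0674×59/55 = 843.2360 rpm, dir flips to −; running = −843.2360
Stage 4 [60T→34T]: ω = 843.2360×60/34 = 1488.0635 rpm, dir flips to +; running = +1488.0635
Stage 5 [34T→81T]: ω = 1488.0635×34/81 = 624.6192 rpm, dir flips to −; running = −624.6192
Stage 6 [81T→27T]: ω = 624.6192×81/27 = 1873.8577 rpm, dir flips to +; running = +1873.8577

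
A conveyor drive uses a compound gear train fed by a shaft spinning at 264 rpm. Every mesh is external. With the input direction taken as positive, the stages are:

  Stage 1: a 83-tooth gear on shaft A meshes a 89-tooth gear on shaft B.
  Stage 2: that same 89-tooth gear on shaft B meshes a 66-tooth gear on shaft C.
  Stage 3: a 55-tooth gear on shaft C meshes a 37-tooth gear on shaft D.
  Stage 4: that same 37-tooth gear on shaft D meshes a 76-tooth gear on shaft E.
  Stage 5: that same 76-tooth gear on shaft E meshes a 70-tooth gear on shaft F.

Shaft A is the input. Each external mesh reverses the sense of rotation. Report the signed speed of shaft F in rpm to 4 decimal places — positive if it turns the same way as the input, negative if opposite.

Stage 1 [83T→89T]: ω = 264.0000×83/89 = 246.2022 rpm, dir flips to −; running = −246.2022
Stage 2 [89T→66T]: ω = 246.2022×89/66 = 332.0000 rpm, dir flips to +; running = +332.0000
Stage 3 [55T→37T]: ω = 332.0000×55/37 = 493.5135 rpm, dir flips to −; running = −493.5135
Stage 4 [37T→76T]: ω = 493.5135×37/76 = 240.2632 rpm, dir flips to +; running = +240.2632
Stage 5 [76T→70T]: ω = 240.2632×76/70 = 260.8571 rpm, dir flips to −; running = −260.8571

-260.8571 rpm (opposite to input, |ω| = 260.8571 rpm)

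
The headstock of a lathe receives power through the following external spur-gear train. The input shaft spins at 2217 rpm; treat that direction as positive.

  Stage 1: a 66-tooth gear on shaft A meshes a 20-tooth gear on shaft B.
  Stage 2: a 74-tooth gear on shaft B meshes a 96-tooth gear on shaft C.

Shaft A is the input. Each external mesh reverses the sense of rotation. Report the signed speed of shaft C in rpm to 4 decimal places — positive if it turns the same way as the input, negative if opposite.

+5639.4938 rpm (same as input, |ω| = 5639.4938 rpm)

Stage 1 [66T→20T]: ω = 2217.0000×66/20 = 7316.1000 rpm, dir flips to −; running = −7316.1000
Stage 2 [74T→96T]: ω = 7316.1000×74/96 = 5639.4938 rpm, dir flips to +; running = +5639.4938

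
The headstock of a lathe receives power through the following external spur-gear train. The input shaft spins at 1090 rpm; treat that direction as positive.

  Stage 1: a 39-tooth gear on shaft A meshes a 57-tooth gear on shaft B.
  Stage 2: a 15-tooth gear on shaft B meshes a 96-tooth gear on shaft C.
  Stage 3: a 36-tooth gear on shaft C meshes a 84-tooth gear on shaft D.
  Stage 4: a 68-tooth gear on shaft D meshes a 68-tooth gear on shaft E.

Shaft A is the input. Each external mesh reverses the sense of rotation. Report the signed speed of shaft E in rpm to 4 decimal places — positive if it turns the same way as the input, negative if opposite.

+49.9413 rpm (same as input, |ω| = 49.9413 rpm)

Stage 1 [39T→57T]: ω = 1090.0000×39/57 = 745.7895 rpm, dir flips to −; running = −745.7895
Stage 2 [15T→96T]: ω = 745.7895×15/96 = 116.5296 rpm, dir flips to +; running = +116.5296
Stage 3 [36T→84T]: ω = 116.5296×36/84 = 49.9413 rpm, dir flips to −; running = −49.9413
Stage 4 [68T→68T]: ω = 49.9413×68/68 = 49.9413 rpm, dir flips to +; running = +49.9413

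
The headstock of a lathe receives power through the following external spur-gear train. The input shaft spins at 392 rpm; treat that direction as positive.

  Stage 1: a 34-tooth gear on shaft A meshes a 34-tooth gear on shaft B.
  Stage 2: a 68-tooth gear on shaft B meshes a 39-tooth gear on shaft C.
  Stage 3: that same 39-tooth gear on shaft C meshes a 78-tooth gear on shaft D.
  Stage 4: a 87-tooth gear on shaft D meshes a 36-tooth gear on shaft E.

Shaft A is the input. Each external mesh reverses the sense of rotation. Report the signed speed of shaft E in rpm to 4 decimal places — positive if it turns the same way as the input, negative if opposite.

Stage 1 [34T→34T]: ω = 392.0000×34/34 = 392.0000 rpm, dir flips to −; running = −392.0000
Stage 2 [68T→39T]: ω = 392.0000×68/39 = 683.4872 rpm, dir flips to +; running = +683.4872
Stage 3 [39T→78T]: ω = 683.4872×39/78 = 341.7436 rpm, dir flips to −; running = −341.7436
Stage 4 [87T→36T]: ω = 341.7436×87/36 = 825.8803 rpm, dir flips to +; running = +825.8803

+825.8803 rpm (same as input, |ω| = 825.8803 rpm)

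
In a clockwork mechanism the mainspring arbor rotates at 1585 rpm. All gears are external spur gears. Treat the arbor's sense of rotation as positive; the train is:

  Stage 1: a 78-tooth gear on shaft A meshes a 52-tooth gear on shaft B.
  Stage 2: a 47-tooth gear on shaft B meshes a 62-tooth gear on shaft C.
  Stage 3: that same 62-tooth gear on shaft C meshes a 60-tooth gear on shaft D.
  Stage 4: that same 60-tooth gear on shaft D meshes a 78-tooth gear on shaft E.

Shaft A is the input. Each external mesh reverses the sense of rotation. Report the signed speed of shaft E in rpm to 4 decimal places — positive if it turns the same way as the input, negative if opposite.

+1432.5962 rpm (same as input, |ω| = 1432.5962 rpm)

Stage 1 [78T→52T]: ω = 1585.0000×78/52 = 2377.5000 rpm, dir flips to −; running = −2377.5000
Stage 2 [47T→62T]: ω = 2377.5000×47/62 = 1802.2984 rpm, dir flips to +; running = +1802.2984
Stage 3 [62T→60T]: ω = 1802.2984×62/60 = 1862.3750 rpm, dir flips to −; running = −1862.3750
Stage 4 [60T→78T]: ω = 1862.3750×60/78 = 1432.5962 rpm, dir flips to +; running = +1432.5962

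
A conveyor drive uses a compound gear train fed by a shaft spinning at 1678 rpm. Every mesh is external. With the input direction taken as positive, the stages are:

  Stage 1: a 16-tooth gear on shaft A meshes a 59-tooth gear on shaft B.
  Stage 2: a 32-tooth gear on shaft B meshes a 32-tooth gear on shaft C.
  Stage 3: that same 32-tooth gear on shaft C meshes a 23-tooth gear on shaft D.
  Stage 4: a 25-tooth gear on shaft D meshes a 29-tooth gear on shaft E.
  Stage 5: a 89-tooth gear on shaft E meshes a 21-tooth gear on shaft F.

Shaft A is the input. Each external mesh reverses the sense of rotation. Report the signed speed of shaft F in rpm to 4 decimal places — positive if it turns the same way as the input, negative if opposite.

-2313.1020 rpm (opposite to input, |ω| = 2313.1020 rpm)

Stage 1 [16T→59T]: ω = 1678.0000×16/59 = 455.0508 rpm, dir flips to −; running = −455.0508
Stage 2 [32T→32T]: ω = 455.0508×32/32 = 455.0508 rpm, dir flips to +; running = +455.0508
Stage 3 [32T→23T]: ω = 455.0508×32/23 = 633.1142 rpm, dir flips to −; running = −633.1142
Stage 4 [25T→29T]: ω = 633.1142×25/29 = 545.7881 rpm, dir flips to +; running = +545.7881
Stage 5 [89T→21T]: ω = 545.7881×89/21 = 2313.1020 rpm, dir flips to −; running = −2313.1020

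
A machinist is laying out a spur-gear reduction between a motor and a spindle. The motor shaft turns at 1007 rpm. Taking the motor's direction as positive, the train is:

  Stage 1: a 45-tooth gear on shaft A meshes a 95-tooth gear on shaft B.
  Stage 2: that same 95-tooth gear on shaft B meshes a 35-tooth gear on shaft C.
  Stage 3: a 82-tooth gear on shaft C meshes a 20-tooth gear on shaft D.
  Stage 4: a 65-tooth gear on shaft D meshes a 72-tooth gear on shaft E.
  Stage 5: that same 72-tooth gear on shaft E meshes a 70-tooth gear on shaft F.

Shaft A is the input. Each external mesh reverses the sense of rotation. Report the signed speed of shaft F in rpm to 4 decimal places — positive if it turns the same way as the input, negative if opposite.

Stage 1 [45T→95T]: ω = 1007.0000×45/95 = 477.0000 rpm, dir flips to −; running = −477.0000
Stage 2 [95T→35T]: ω = 477.0000×95/35 = 1294.7143 rpm, dir flips to +; running = +1294.7143
Stage 3 [82T→20T]: ω = 1294.7143×82/20 = 5308.3286 rpm, dir flips to −; running = −5308.3286
Stage 4 [65T→72T]: ω = 5308.3286×65/72 = 4792.2411 rpm, dir flips to +; running = +4792.2411
Stage 5 [72T→70T]: ω = 4792.2411×72/70 = 4929.1622 rpm, dir flips to −; running = −4929.1622

-4929.1622 rpm (opposite to input, |ω| = 4929.1622 rpm)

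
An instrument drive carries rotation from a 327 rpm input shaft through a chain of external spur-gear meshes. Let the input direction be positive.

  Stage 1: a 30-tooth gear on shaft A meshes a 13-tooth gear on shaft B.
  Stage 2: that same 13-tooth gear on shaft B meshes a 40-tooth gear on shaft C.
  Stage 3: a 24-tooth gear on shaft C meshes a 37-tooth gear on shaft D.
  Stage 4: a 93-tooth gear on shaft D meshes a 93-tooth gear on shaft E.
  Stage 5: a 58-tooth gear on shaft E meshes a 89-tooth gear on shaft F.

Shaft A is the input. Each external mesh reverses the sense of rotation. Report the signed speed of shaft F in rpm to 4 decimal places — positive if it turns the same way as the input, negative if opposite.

Stage 1 [30T→13T]: ω = 327.0000×30/13 = 754.6154 rpm, dir flips to −; running = −754.6154
Stage 2 [13T→40T]: ω = 754.6154×13/40 = 245.2500 rpm, dir flips to +; running = +245.2500
Stage 3 [24T→37T]: ω = 245.2500×24/37 = 159.0811 rpm, dir flips to −; running = −159.0811
Stage 4 [93T→93T]: ω = 159.0811×93/93 = 159.0811 rpm, dir flips to +; running = +159.0811
Stage 5 [58T→89T]: ω = 159.0811×58/89 = 103.6708 rpm, dir flips to −; running = −103.6708

-103.6708 rpm (opposite to input, |ω| = 103.6708 rpm)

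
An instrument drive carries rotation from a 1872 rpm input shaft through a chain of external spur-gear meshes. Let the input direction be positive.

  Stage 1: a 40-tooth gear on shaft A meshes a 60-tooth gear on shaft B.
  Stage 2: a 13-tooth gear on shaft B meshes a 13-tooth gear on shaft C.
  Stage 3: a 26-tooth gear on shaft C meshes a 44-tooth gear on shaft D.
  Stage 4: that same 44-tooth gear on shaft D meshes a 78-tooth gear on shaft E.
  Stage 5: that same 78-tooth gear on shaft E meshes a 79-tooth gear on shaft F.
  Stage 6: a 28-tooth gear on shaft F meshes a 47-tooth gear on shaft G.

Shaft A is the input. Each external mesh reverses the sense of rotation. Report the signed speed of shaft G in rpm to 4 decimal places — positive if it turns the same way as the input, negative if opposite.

+244.6927 rpm (same as input, |ω| = 244.6927 rpm)

Stage 1 [40T→60T]: ω = 1872.0000×40/60 = 1248.0000 rpm, dir flips to −; running = −1248.0000
Stage 2 [13T→13T]: ω = 1248.0000×13/13 = 1248.0000 rpm, dir flips to +; running = +1248.0000
Stage 3 [26T→44T]: ω = 1248.0000×26/44 = 737.4545 rpm, dir flips to −; running = −737.4545
Stage 4 [44T→78T]: ω = 737.4545×44/78 = 416.0000 rpm, dir flips to +; running = +416.0000
Stage 5 [78T→79T]: ω = 416.0000×78/79 = 410.7342 rpm, dir flips to −; running = −410.7342
Stage 6 [28T→47T]: ω = 410.7342×28/47 = 244.6927 rpm, dir flips to +; running = +244.6927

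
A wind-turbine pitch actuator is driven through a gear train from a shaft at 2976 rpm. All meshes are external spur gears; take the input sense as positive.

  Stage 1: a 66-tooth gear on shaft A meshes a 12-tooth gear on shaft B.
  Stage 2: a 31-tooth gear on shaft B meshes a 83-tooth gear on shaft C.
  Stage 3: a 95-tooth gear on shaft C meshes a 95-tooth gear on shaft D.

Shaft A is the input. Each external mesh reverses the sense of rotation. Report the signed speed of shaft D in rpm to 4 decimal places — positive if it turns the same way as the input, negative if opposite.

-6113.3494 rpm (opposite to input, |ω| = 6113.3494 rpm)

Stage 1 [66T→12T]: ω = 2976.0000×66/12 = 16368.0000 rpm, dir flips to −; running = −16368.0000
Stage 2 [31T→83T]: ω = 16368.0000×31/83 = 6113.3494 rpm, dir flips to +; running = +6113.3494
Stage 3 [95T→95T]: ω = 6113.3494×95/95 = 6113.3494 rpm, dir flips to −; running = −6113.3494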